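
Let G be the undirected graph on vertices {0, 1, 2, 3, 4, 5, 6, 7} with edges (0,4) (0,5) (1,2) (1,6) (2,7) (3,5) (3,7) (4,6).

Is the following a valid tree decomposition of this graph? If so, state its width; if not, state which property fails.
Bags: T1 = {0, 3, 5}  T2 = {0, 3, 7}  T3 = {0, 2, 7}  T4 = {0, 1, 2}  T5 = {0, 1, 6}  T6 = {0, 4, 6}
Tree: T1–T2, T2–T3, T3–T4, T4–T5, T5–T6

Checking the three conditions: (i) the bags cover all of {0, 1, 2, 3, 4, 5, 6, 7}; (ii) for each edge, some bag contains both endpoints; (iii) the bags containing any fixed vertex form a subtree. All hold, so the decomposition is valid with width 3 − 1 = 2.

Yes; width 2.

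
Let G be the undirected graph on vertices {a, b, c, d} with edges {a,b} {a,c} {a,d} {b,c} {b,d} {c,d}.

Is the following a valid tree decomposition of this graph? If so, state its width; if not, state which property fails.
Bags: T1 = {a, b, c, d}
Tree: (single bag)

Yes; width 3.

Checking the three conditions: (i) the bags cover all of {a, b, c, d}; (ii) for each edge, some bag contains both endpoints; (iii) the bags containing any fixed vertex form a subtree. All hold, so the decomposition is valid with width 4 − 1 = 3.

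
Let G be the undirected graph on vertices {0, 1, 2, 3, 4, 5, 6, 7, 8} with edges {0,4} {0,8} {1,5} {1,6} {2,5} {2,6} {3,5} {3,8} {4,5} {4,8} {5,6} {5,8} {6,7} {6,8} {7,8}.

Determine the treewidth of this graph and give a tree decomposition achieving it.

Treewidth 2.
One optimal decomposition is:
Bags: B1 = {5, 6, 8}  B2 = {6, 7, 8}  B3 = {3, 5, 8}  B4 = {4, 5, 8}  B5 = {0, 4, 8}  B6 = {2, 5, 6}  B7 = {1, 5, 6}
Tree: B1–B2, B1–B3, B3–B4, B4–B5, B1–B6, B6–B7

Every bag has size at most 3, so the width is 3 − 1 = 2 and tw(G) ≤ 2. For the lower bound, the 3 vertices {0, 4, 8} are pairwise adjacent, and any tree decomposition puts a clique entirely inside one bag — forcing width ≥ 2. Therefore the treewidth is 2.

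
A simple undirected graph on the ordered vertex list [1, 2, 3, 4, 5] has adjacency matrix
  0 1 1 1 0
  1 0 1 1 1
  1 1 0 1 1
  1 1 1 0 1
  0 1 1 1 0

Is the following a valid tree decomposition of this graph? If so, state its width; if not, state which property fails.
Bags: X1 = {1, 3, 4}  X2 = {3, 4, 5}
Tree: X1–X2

No — vertex 2 appears in no bag.

A tree decomposition must satisfy three properties: every vertex lies in some bag; for every edge, both endpoints lie together in some bag; and for every vertex, the bags containing it form a connected subtree. Here vertex 2 appears in no bag, so the decomposition is invalid.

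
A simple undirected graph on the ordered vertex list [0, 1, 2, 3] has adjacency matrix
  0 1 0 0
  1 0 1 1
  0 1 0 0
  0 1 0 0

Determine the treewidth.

1

A width-1 tree decomposition is:
Bags: B1 = {1, 3}  B2 = {1, 2}  B3 = {0, 1}
Tree: B1–B2, B1–B3
Each bag holds 2 vertices, so the decomposition has width 1, which upper-bounds the treewidth. Since G has at least one edge (e.g. 1–3), it is not an edgeless graph, so tw(G) ≥ 1. The upper and lower bounds meet at 1, so that is the treewidth.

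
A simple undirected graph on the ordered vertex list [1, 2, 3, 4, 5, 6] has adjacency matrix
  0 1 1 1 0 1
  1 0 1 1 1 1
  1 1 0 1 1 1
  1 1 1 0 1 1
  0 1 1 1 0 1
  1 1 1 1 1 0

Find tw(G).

A width-4 tree decomposition is:
Bags: B1 = {1, 2, 3, 4, 6}  B2 = {2, 3, 4, 5, 6}
Tree: B1–B2
Each bag holds 5 vertices, so the decomposition has width 4, which upper-bounds the treewidth. On the other hand G contains the 5-clique {1, 2, 3, 4, 6}. A clique must lie in a single bag of any decomposition, so no decomposition can have width below 4. Therefore the treewidth is 4.

4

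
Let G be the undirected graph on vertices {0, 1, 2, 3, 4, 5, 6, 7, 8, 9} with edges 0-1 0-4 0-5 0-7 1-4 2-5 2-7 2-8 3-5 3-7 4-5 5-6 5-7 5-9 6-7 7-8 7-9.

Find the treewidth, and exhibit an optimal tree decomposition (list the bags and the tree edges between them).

Treewidth 2.
One such decomposition:
Bags: B1 = {0, 5, 7}  B2 = {2, 5, 7}  B3 = {5, 7, 9}  B4 = {3, 5, 7}  B5 = {0, 4, 5}  B6 = {2, 7, 8}  B7 = {5, 6, 7}  B8 = {0, 1, 4}
Tree: B1–B2, B1–B3, B2–B4, B1–B5, B2–B6, B2–B7, B5–B8

Each bag holds 3 vertices, so the decomposition has width 2, which upper-bounds the treewidth. Conversely, {2, 7, 8} is a clique of size 3, and the vertices of any clique must share a bag in every tree decomposition; so some bag has ≥ 3 vertices and tw(G) ≥ 2. Hence tw(G) = 2 exactly.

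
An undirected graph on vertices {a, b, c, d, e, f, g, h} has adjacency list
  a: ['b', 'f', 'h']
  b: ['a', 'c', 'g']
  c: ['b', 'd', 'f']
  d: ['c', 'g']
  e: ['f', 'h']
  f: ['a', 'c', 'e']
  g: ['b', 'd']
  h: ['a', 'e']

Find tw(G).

2

A width-2 tree decomposition is:
Bags: B1 = {b, d, g}  B2 = {b, c, d}  B3 = {a, b, c}  B4 = {a, c, f}  B5 = {a, f, h}  B6 = {e, f, h}
Tree: B1–B2, B2–B3, B3–B4, B4–B5, B5–B6
Every bag has size at most 3, so the width is 3 − 1 = 2 and tw(G) ≤ 2. The edges g–d–c–b–g form a cycle, so G is not a tree and its treewidth is at least 2. Therefore the treewidth is 2.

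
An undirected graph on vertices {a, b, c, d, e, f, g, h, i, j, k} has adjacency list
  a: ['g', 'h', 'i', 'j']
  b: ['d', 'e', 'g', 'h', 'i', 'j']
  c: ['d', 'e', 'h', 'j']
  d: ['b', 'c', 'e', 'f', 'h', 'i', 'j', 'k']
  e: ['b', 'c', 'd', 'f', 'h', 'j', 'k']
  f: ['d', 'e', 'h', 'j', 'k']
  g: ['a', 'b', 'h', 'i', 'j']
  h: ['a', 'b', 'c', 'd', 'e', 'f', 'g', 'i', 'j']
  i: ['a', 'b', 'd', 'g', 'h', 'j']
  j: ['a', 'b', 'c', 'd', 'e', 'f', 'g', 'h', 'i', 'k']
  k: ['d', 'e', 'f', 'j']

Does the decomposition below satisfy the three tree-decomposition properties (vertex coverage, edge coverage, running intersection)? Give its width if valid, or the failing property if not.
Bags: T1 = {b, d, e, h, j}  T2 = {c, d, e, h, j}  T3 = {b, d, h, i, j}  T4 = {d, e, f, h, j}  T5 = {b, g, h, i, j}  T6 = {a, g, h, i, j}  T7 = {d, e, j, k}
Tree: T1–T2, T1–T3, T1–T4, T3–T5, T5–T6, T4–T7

A tree decomposition must satisfy three properties: every vertex lies in some bag; for every edge, both endpoints lie together in some bag; and for every vertex, the bags containing it form a connected subtree. Here edge (f,k) lies in no bag, so the decomposition is invalid.

No — edge (f,k) lies in no bag.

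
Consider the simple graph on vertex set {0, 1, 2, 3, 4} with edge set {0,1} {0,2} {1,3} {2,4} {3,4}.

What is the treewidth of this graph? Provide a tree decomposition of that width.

Treewidth 2.
One such decomposition:
Bags: B1 = {0, 1, 2}  B2 = {1, 2, 3}  B3 = {2, 3, 4}
Tree: B1–B2, B2–B3

Every bag has size at most 3, so the width is 3 − 1 = 2 and tw(G) ≤ 2. Since 2–0–1–3–4–2 is a cycle in G, G is not acyclic. Forests are exactly the graphs of treewidth ≤ 1, so tw(G) ≥ 2. The upper and lower bounds meet at 2, so that is the treewidth.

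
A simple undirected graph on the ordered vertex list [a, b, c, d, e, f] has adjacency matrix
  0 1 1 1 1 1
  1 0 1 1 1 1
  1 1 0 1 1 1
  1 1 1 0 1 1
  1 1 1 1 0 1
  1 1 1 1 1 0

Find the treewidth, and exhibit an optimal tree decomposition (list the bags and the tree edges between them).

Treewidth 5.
Bags: B1 = {a, b, c, d, e, f}
Tree: (single bag)

A single bag containing all 6 vertices is trivially a valid decomposition of width 5. Conversely, {a, b, c, d, e, f} is a clique of size 6, and the vertices of any clique must share a bag in every tree decomposition; so some bag has ≥ 6 vertices and tw(G) ≥ 5. The upper and lower bounds meet at 5, so that is the treewidth.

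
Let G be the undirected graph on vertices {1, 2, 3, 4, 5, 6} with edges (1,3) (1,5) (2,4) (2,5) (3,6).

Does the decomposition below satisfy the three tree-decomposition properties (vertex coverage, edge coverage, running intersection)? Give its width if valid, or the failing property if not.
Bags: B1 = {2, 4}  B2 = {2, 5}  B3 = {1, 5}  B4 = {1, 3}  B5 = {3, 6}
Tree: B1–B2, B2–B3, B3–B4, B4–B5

Yes; width 1.

Vertex coverage: the bags together contain {1, 2, 3, 4, 5, 6}, the full vertex set. Edge coverage: each edge of G has both endpoints in at least one bag. Running intersection: for every vertex, the bags containing it form a connected subtree. All three properties hold, so this is a valid tree decomposition of width max|bag| − 1 = 1, and hence tw(G) ≤ 1.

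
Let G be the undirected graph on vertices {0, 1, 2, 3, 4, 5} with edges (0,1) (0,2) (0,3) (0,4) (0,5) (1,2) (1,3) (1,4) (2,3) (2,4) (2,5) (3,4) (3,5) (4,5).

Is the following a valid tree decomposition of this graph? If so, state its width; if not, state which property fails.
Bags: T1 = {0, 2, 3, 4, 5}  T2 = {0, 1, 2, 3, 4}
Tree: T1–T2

Vertex coverage: the bags together contain {0, 1, 2, 3, 4, 5}, the full vertex set. Edge coverage: each edge of G has both endpoints in at least one bag. Running intersection: for every vertex, the bags containing it form a connected subtree. All three properties hold, so this is a valid tree decomposition of width max|bag| − 1 = 4, and hence tw(G) ≤ 4.

Yes; width 4.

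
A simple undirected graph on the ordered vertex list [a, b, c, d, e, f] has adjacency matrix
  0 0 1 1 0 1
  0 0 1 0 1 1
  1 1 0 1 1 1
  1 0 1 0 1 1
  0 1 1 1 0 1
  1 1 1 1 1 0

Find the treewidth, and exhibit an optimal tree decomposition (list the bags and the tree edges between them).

Every bag has size at most 4, so the width is 4 − 1 = 3 and tw(G) ≤ 3. On the other hand G contains the 4-clique {c, d, e, f}. A clique must lie in a single bag of any decomposition, so no decomposition can have width below 3. Combining the bounds, tw(G) = 3.

Treewidth 3.
Bags: B1 = {c, d, e, f}  B2 = {b, c, e, f}  B3 = {a, c, d, f}
Tree: B1–B2, B1–B3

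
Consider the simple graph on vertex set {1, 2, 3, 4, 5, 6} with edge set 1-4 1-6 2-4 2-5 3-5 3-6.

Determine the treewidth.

A width-2 tree decomposition is:
Bags: B1 = {3, 5, 6}  B2 = {2, 5, 6}  B3 = {2, 4, 6}  B4 = {1, 4, 6}
Tree: B1–B2, B2–B3, B3–B4
The largest bag has 3 vertices, giving width 2; this decomposition certifies tw(G) ≤ 2. Since 6–3–5–2–4–1–6 is a cycle in G, G is not acyclic. Forests are exactly the graphs of treewidth ≤ 1, so tw(G) ≥ 2. Hence tw(G) = 2 exactly.

2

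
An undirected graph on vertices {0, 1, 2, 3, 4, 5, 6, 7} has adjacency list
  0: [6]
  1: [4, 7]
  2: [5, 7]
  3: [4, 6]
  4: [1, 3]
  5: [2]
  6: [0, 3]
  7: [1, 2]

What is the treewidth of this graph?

A width-1 tree decomposition is:
Bags: B1 = {0, 6}  B2 = {3, 6}  B3 = {3, 4}  B4 = {1, 4}  B5 = {1, 7}  B6 = {2, 7}  B7 = {2, 5}
Tree: B1–B2, B2–B3, B3–B4, B4–B5, B5–B6, B6–B7
The largest bag has 2 vertices, giving width 1; this decomposition certifies tw(G) ≤ 1. Since G has at least one edge (e.g. 0–6), it is not an edgeless graph, so tw(G) ≥ 1. Therefore the treewidth is 1.

1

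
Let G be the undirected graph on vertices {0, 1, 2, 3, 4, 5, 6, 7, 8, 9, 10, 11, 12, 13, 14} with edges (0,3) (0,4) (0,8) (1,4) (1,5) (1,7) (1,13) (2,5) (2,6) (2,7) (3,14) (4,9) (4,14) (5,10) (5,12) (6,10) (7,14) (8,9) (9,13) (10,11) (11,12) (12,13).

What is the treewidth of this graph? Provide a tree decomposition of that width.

Each bag holds 4 vertices, so the decomposition has width 3, which upper-bounds the treewidth. For the lower bound: the 4 vertex sets {6,10,11}, {2}, {5}, {1,7,12,13} are disjoint, each induces a connected subgraph, and every pair is joined by at least one edge of G. Contracting each set to a single vertex therefore yields K_{4} as a minor, and since treewidth is minor-monotone, tw(G) ≥ tw(K_{4}) = 3. Combining the bounds, tw(G) = 3.

Treewidth 3.
One such decomposition:
Bags: B1 = {2, 6, 10, 11}  B2 = {2, 5, 10, 11}  B3 = {2, 5, 11, 12}  B4 = {2, 5, 7, 12}  B5 = {1, 5, 7, 12}  B6 = {1, 7, 12, 13}  B7 = {1, 7, 13, 14}  B8 = {1, 4, 13, 14}  B9 = {4, 9, 13, 14}  B10 = {3, 4, 9, 14}  B11 = {0, 3, 4, 9}  B12 = {0, 3, 8, 9}
Tree: B1–B2, B2–B3, B3–B4, B4–B5, B5–B6, B6–B7, B7–B8, B8–B9, B9–B10, B10–B11, B11–B12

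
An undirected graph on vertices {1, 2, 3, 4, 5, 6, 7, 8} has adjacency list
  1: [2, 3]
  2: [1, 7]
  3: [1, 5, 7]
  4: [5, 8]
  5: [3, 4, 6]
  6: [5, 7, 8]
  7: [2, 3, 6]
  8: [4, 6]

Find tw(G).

A width-2 tree decomposition is:
Bags: B1 = {4, 5, 8}  B2 = {5, 6, 8}  B3 = {3, 5, 6}  B4 = {3, 6, 7}  B5 = {1, 3, 7}  B6 = {1, 2, 7}
Tree: B1–B2, B2–B3, B3–B4, B4–B5, B5–B6
The largest bag has 3 vertices, giving width 2; this decomposition certifies tw(G) ≤ 2. The edges 4–8–6–5–4 form a cycle, so G is not a tree and its treewidth is at least 2. Hence tw(G) = 2 exactly.

2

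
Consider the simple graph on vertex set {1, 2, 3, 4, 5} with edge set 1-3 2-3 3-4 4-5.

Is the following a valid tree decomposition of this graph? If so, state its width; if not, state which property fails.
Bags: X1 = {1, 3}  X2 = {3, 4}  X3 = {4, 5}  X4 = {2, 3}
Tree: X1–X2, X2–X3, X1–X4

Every vertex of G appears in some bag (union = {1, 2, 3, 4, 5}); every edge is covered by a bag; and for each vertex v the set of bags containing v is connected in the bag tree. The decomposition is therefore valid. The largest bag has 2 vertices, so the width is 1.

Yes; width 1.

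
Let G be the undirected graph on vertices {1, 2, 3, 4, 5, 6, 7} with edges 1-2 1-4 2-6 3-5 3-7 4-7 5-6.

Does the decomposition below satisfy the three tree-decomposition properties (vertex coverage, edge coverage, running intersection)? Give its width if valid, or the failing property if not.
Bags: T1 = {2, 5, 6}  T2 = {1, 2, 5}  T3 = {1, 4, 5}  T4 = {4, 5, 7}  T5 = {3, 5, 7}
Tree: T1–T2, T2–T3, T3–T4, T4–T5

Every vertex of G appears in some bag (union = {1, 2, 3, 4, 5, 6, 7}); every edge is covered by a bag; and for each vertex v the set of bags containing v is connected in the bag tree. The decomposition is therefore valid. The largest bag has 3 vertices, so the width is 2.

Yes; width 2.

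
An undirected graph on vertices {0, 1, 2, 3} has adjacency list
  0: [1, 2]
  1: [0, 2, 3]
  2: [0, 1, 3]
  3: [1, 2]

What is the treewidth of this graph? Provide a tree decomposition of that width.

Every bag has size at most 3, so the width is 3 − 1 = 2 and tw(G) ≤ 2. Conversely, {0, 1, 2} is a clique of size 3, and the vertices of any clique must share a bag in every tree decomposition; so some bag has ≥ 3 vertices and tw(G) ≥ 2. The upper and lower bounds meet at 2, so that is the treewidth.

Treewidth 2.
One such decomposition:
Bags: B1 = {1, 2, 3}  B2 = {0, 1, 2}
Tree: B1–B2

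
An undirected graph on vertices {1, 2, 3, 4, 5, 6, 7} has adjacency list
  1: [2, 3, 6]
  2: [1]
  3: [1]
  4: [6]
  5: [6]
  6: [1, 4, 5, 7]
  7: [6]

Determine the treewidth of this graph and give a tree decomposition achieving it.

The largest bag has 2 vertices, giving width 1; this decomposition certifies tw(G) ≤ 1. G has an edge, so its treewidth is at least 1. The upper and lower bounds meet at 1, so that is the treewidth.

Treewidth 1.
One such decomposition:
Bags: B1 = {6, 7}  B2 = {1, 6}  B3 = {5, 6}  B4 = {1, 3}  B5 = {4, 6}  B6 = {1, 2}
Tree: B1–B2, B2–B3, B2–B4, B2–B5, B4–B6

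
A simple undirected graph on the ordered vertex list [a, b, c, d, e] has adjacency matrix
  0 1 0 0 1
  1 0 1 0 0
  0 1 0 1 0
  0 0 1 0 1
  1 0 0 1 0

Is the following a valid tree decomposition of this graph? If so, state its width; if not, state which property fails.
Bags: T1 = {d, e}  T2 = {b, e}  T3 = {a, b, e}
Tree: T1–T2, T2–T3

A tree decomposition must satisfy three properties: every vertex lies in some bag; for every edge, both endpoints lie together in some bag; and for every vertex, the bags containing it form a connected subtree. Here vertex c appears in no bag, so the decomposition is invalid.

No — vertex c appears in no bag.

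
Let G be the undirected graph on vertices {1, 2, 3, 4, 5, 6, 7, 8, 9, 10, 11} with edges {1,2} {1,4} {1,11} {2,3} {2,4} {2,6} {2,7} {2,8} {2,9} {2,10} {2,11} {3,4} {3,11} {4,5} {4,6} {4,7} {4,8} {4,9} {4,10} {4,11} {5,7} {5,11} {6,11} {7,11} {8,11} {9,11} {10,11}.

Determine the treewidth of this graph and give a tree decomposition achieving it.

Treewidth 3.
One such decomposition:
Bags: B1 = {2, 4, 10, 11}  B2 = {1, 2, 4, 11}  B3 = {2, 4, 7, 11}  B4 = {2, 4, 9, 11}  B5 = {4, 5, 7, 11}  B6 = {2, 3, 4, 11}  B7 = {2, 4, 8, 11}  B8 = {2, 4, 6, 11}
Tree: B1–B2, B2–B3, B2–B4, B3–B5, B2–B6, B6–B7, B3–B8

Every bag has size at most 4, so the width is 4 − 1 = 3 and tw(G) ≤ 3. For the lower bound, the 4 vertices {1, 2, 4, 11} are pairwise adjacent, and any tree decomposition puts a clique entirely inside one bag — forcing width ≥ 3. Combining the bounds, tw(G) = 3.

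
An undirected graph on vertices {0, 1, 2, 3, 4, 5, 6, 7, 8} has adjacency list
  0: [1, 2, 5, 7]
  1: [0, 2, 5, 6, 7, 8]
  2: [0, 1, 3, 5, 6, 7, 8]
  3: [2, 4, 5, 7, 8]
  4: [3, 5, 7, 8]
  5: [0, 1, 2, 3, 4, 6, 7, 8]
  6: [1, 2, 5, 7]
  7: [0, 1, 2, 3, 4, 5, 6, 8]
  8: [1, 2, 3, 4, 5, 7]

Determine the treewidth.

A width-4 tree decomposition is:
Bags: B1 = {2, 3, 5, 7, 8}  B2 = {1, 2, 5, 7, 8}  B3 = {1, 2, 5, 6, 7}  B4 = {0, 1, 2, 5, 7}  B5 = {3, 4, 5, 7, 8}
Tree: B1–B2, B2–B3, B2–B4, B1–B5
Each bag holds 5 vertices, so the decomposition has width 4, which upper-bounds the treewidth. For the lower bound, the 5 vertices {0, 1, 2, 5, 7} are pairwise adjacent, and any tree decomposition puts a clique entirely inside one bag — forcing width ≥ 4. Therefore the treewidth is 4.

4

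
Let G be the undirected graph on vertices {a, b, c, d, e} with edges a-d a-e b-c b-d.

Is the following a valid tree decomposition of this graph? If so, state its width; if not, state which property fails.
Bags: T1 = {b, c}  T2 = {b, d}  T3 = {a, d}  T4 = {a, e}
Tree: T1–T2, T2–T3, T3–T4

Checking the three conditions: (i) the bags cover all of {a, b, c, d, e}; (ii) for each edge, some bag contains both endpoints; (iii) the bags containing any fixed vertex form a subtree. All hold, so the decomposition is valid with width 2 − 1 = 1.

Yes; width 1.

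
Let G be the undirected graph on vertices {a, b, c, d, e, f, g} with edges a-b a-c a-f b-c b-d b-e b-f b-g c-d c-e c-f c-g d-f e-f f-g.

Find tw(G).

A width-3 tree decomposition is:
Bags: B1 = {b, c, d, f}  B2 = {b, c, f, g}  B3 = {a, b, c, f}  B4 = {b, c, e, f}
Tree: B1–B2, B2–B3, B3–B4
The largest bag has 4 vertices, giving width 3; this decomposition certifies tw(G) ≤ 3. Conversely, {b, c, d, f} is a clique of size 4, and the vertices of any clique must share a bag in every tree decomposition; so some bag has ≥ 4 vertices and tw(G) ≥ 3. The upper and lower bounds meet at 3, so that is the treewidth.

3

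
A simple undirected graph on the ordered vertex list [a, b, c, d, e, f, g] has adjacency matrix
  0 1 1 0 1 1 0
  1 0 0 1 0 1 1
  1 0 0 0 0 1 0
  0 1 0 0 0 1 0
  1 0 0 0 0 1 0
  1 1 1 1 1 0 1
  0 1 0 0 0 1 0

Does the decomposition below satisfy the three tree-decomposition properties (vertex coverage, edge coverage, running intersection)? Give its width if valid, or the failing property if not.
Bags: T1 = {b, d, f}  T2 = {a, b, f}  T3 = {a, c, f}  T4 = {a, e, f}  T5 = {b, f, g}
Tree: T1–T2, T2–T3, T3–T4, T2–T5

Yes; width 2.

Vertex coverage: the bags together contain {a, b, c, d, e, f, g}, the full vertex set. Edge coverage: each edge of G has both endpoints in at least one bag. Running intersection: for every vertex, the bags containing it form a connected subtree. All three properties hold, so this is a valid tree decomposition of width max|bag| − 1 = 2, and hence tw(G) ≤ 2.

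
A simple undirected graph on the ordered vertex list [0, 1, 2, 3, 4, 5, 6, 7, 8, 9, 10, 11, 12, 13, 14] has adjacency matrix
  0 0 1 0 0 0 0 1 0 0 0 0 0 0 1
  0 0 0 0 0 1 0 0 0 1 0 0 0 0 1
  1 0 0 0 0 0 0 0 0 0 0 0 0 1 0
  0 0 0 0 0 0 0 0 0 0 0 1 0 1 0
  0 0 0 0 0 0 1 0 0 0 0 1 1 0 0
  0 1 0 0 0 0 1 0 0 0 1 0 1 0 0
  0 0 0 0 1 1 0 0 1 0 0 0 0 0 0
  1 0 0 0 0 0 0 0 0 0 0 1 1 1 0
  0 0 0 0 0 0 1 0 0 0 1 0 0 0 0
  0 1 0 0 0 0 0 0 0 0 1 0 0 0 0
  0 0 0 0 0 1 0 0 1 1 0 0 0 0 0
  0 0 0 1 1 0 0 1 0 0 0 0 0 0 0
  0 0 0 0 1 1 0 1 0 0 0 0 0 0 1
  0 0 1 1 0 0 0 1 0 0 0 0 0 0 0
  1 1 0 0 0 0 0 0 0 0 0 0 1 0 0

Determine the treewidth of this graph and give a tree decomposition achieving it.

Treewidth 3.
One such decomposition:
Bags: B1 = {0, 2, 3, 13}  B2 = {0, 3, 7, 13}  B3 = {0, 3, 7, 11}  B4 = {0, 7, 11, 14}  B5 = {7, 11, 12, 14}  B6 = {4, 11, 12, 14}  B7 = {1, 4, 12, 14}  B8 = {1, 4, 5, 12}  B9 = {1, 4, 5, 6}  B10 = {1, 5, 6, 9}  B11 = {5, 6, 9, 10}  B12 = {6, 8, 9, 10}
Tree: B1–B2, B2–B3, B3–B4, B4–B5, B5–B6, B6–B7, B7–B8, B8–B9, B9–B10, B10–B11, B11–B12

Every bag has size at most 4, so the width is 4 − 1 = 3 and tw(G) ≤ 3. For the lower bound: the 4 vertex sets {2,3,13}, {0}, {7}, {4,11,12,14} are disjoint, each induces a connected subgraph, and every pair is joined by at least one edge of G. Contracting each set to a single vertex therefore yields K_{4} as a minor, and since treewidth is minor-monotone, tw(G) ≥ tw(K_{4}) = 3. Hence tw(G) = 3 exactly.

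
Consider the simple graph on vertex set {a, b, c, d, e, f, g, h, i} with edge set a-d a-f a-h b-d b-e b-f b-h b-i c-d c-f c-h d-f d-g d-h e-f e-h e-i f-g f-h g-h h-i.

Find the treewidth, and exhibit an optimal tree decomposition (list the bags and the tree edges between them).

Treewidth 3.
One such decomposition:
Bags: B1 = {b, d, f, h}  B2 = {b, e, f, h}  B3 = {c, d, f, h}  B4 = {b, e, h, i}  B5 = {a, d, f, h}  B6 = {d, f, g, h}
Tree: B1–B2, B1–B3, B2–B4, B1–B5, B5–B6

Each bag holds 4 vertices, so the decomposition has width 3, which upper-bounds the treewidth. Conversely, {d, f, g, h} is a clique of size 4, and the vertices of any clique must share a bag in every tree decomposition; so some bag has ≥ 4 vertices and tw(G) ≥ 3. Therefore the treewidth is 3.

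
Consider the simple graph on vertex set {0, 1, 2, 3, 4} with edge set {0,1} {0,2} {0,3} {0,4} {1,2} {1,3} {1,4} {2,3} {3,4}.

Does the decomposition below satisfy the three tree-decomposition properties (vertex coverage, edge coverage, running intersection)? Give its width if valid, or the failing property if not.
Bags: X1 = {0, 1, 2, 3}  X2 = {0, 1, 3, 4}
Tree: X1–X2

Yes; width 3.

Checking the three conditions: (i) the bags cover all of {0, 1, 2, 3, 4}; (ii) for each edge, some bag contains both endpoints; (iii) the bags containing any fixed vertex form a subtree. All hold, so the decomposition is valid with width 4 − 1 = 3.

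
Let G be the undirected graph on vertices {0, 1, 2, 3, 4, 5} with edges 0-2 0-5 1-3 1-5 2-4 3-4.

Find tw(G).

A width-2 tree decomposition is:
Bags: B1 = {0, 2, 4}  B2 = {0, 3, 4}  B3 = {0, 1, 3}  B4 = {0, 1, 5}
Tree: B1–B2, B2–B3, B3–B4
Each bag holds 3 vertices, so the decomposition has width 2, which upper-bounds the treewidth. For the lower bound, G contains the cycle 0–2–4–3–1–5–0, so G is not a forest; only forests have treewidth ≤ 1, hence tw(G) ≥ 2. Combining the bounds, tw(G) = 2.

2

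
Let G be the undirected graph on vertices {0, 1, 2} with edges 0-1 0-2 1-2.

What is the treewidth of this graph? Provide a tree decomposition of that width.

Treewidth 2.
One such decomposition:
Bags: B1 = {0, 1, 2}
Tree: (single bag)

A single bag containing all 3 vertices is trivially a valid decomposition of width 2. For the lower bound, the 3 vertices {0, 1, 2} are pairwise adjacent, and any tree decomposition puts a clique entirely inside one bag — forcing width ≥ 2. Hence tw(G) = 2 exactly.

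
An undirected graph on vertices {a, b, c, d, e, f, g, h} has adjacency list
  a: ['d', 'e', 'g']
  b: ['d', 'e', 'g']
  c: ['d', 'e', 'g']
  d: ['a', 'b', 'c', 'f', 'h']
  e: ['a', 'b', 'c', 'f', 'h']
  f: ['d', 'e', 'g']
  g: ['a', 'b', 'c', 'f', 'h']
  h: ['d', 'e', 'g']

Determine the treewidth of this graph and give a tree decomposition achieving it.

Treewidth 3.
One optimal decomposition is:
Bags: B1 = {a, d, e, g}  B2 = {d, e, f, g}  B3 = {d, e, g, h}  B4 = {c, d, e, g}  B5 = {b, d, e, g}
Tree: B1–B2, B2–B3, B3–B4, B4–B5

Each bag holds 4 vertices, so the decomposition has width 3, which upper-bounds the treewidth. For the lower bound: the 4 vertex sets {a,d}, {f,g}, {e}, {h} are disjoint, each induces a connected subgraph, and every pair is joined by at least one edge of G. Contracting each set to a single vertex therefore yields K_{4} as a minor, and since treewidth is minor-monotone, tw(G) ≥ tw(K_{4}) = 3. Combining the bounds, tw(G) = 3.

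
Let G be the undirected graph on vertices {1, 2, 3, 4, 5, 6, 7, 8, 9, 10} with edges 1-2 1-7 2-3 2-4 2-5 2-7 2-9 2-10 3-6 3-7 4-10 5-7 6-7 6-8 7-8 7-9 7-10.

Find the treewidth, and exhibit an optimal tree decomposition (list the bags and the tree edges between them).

The largest bag has 3 vertices, giving width 2; this decomposition certifies tw(G) ≤ 2. On the other hand G contains the 3-clique {2, 4, 10}. A clique must lie in a single bag of any decomposition, so no decomposition can have width below 2. The upper and lower bounds meet at 2, so that is the treewidth.

Treewidth 2.
One optimal decomposition is:
Bags: B1 = {3, 6, 7}  B2 = {2, 3, 7}  B3 = {2, 5, 7}  B4 = {2, 7, 10}  B5 = {2, 7, 9}  B6 = {6, 7, 8}  B7 = {1, 2, 7}  B8 = {2, 4, 10}
Tree: B1–B2, B2–B3, B2–B4, B2–B5, B1–B6, B5–B7, B4–B8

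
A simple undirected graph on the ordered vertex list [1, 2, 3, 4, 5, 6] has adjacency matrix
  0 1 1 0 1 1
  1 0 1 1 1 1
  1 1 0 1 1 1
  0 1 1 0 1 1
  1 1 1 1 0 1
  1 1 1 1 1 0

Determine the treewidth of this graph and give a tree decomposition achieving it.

Every bag has size at most 5, so the width is 5 − 1 = 4 and tw(G) ≤ 4. For the lower bound, the 5 vertices {1, 2, 3, 5, 6} are pairwise adjacent, and any tree decomposition puts a clique entirely inside one bag — forcing width ≥ 4. Hence tw(G) = 4 exactly.

Treewidth 4.
One such decomposition:
Bags: B1 = {1, 2, 3, 5, 6}  B2 = {2, 3, 4, 5, 6}
Tree: B1–B2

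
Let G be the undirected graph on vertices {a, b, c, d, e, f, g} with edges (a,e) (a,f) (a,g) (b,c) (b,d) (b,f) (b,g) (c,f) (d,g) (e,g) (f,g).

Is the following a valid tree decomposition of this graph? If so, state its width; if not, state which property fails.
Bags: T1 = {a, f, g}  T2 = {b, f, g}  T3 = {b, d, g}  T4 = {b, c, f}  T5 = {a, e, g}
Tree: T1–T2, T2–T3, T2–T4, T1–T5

Yes; width 2.

Checking the three conditions: (i) the bags cover all of {a, b, c, d, e, f, g}; (ii) for each edge, some bag contains both endpoints; (iii) the bags containing any fixed vertex form a subtree. All hold, so the decomposition is valid with width 3 − 1 = 2.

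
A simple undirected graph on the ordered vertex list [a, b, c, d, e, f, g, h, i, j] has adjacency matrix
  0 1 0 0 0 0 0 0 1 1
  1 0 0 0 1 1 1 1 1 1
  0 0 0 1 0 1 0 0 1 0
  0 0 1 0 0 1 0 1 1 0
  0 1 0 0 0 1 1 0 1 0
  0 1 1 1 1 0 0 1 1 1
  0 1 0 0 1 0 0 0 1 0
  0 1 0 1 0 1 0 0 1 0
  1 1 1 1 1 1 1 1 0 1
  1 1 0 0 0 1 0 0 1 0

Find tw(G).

3

A width-3 tree decomposition is:
Bags: B1 = {b, f, h, i}  B2 = {b, e, f, i}  B3 = {b, e, g, i}  B4 = {b, f, i, j}  B5 = {d, f, h, i}  B6 = {a, b, i, j}  B7 = {c, d, f, i}
Tree: B1–B2, B2–B3, B1–B4, B1–B5, B4–B6, B5–B7
Each bag holds 4 vertices, so the decomposition has width 3, which upper-bounds the treewidth. Conversely, {b, e, g, i} is a clique of size 4, and the vertices of any clique must share a bag in every tree decomposition; so some bag has ≥ 4 vertices and tw(G) ≥ 3. Combining the bounds, tw(G) = 3.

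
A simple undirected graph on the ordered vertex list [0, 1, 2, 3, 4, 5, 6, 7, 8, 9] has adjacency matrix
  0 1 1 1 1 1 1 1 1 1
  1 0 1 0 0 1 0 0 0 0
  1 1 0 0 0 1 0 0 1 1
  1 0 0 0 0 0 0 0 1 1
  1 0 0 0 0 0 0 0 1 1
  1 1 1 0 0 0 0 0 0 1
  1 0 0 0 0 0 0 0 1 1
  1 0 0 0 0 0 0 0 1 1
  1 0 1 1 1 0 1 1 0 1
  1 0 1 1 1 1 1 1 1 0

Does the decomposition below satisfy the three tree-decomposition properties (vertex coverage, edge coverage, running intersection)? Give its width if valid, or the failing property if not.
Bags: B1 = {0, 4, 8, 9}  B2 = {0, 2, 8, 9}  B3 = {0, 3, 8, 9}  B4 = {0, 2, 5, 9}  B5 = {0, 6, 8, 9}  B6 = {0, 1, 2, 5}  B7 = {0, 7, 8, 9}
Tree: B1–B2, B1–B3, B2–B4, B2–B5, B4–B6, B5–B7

Every vertex of G appears in some bag (union = {0, 1, 2, 3, 4, 5, 6, 7, 8, 9}); every edge is covered by a bag; and for each vertex v the set of bags containing v is connected in the bag tree. The decomposition is therefore valid. The largest bag has 4 vertices, so the width is 3.

Yes; width 3.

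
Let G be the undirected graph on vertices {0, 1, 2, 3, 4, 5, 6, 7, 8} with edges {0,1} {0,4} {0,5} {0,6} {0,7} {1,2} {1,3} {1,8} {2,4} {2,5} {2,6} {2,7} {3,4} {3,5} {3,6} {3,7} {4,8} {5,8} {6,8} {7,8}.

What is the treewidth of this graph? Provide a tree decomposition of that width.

The largest bag has 5 vertices, giving width 4; this decomposition certifies tw(G) ≤ 4. For the lower bound: the 5 vertex sets {4,8}, {1,3}, {2,5}, {0}, {6} are disjoint, each induces a connected subgraph, and every pair is joined by at least one edge of G. Contracting each set to a single vertex therefore yields K_{5} as a minor, and since treewidth is minor-monotone, tw(G) ≥ tw(K_{5}) = 4. Combining the bounds, tw(G) = 4.

Treewidth 4.
One such decomposition:
Bags: B1 = {0, 2, 3, 4, 8}  B2 = {0, 1, 2, 3, 8}  B3 = {0, 2, 3, 5, 8}  B4 = {0, 2, 3, 6, 8}  B5 = {0, 2, 3, 7, 8}
Tree: B1–B2, B2–B3, B3–B4, B4–B5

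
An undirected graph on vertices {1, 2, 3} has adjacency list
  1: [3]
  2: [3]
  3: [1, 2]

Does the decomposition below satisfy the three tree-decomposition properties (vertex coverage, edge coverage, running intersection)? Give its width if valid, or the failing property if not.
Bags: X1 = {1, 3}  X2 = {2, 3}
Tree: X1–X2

Yes; width 1.

Checking the three conditions: (i) the bags cover all of {1, 2, 3}; (ii) for each edge, some bag contains both endpoints; (iii) the bags containing any fixed vertex form a subtree. All hold, so the decomposition is valid with width 2 − 1 = 1.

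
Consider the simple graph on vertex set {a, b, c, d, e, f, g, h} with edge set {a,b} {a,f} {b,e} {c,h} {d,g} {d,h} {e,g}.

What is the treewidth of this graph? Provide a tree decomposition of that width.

Treewidth 1.
One such decomposition:
Bags: B1 = {c, h}  B2 = {d, h}  B3 = {d, g}  B4 = {e, g}  B5 = {b, e}  B6 = {a, b}  B7 = {a, f}
Tree: B1–B2, B2–B3, B3–B4, B4–B5, B5–B6, B6–B7

The largest bag has 2 vertices, giving width 1; this decomposition certifies tw(G) ≤ 1. Any graph with an edge has treewidth ≥ 1, and G has the edge c–h. Therefore the treewidth is 1.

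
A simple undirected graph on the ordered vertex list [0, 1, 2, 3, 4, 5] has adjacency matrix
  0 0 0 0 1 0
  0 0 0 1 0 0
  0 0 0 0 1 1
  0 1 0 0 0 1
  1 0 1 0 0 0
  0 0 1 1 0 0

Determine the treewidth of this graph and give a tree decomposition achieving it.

Treewidth 1.
One such decomposition:
Bags: B1 = {2, 5}  B2 = {2, 4}  B3 = {3, 5}  B4 = {0, 4}  B5 = {1, 3}
Tree: B1–B2, B1–B3, B2–B4, B3–B5

Every bag has size at most 2, so the width is 2 − 1 = 1 and tw(G) ≤ 1. G has an edge, so its treewidth is at least 1. Therefore the treewidth is 1.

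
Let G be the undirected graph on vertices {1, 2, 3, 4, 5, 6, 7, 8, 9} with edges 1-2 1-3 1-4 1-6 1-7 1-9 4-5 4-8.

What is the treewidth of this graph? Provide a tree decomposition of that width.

Treewidth 1.
One such decomposition:
Bags: B1 = {1, 4}  B2 = {1, 9}  B3 = {4, 8}  B4 = {4, 5}  B5 = {1, 3}  B6 = {1, 6}  B7 = {1, 2}  B8 = {1, 7}
Tree: B1–B2, B1–B3, B1–B4, B2–B5, B1–B6, B2–B7, B6–B8

The largest bag has 2 vertices, giving width 1; this decomposition certifies tw(G) ≤ 1. Since G has at least one edge (e.g. 1–4), it is not an edgeless graph, so tw(G) ≥ 1. The upper and lower bounds meet at 1, so that is the treewidth.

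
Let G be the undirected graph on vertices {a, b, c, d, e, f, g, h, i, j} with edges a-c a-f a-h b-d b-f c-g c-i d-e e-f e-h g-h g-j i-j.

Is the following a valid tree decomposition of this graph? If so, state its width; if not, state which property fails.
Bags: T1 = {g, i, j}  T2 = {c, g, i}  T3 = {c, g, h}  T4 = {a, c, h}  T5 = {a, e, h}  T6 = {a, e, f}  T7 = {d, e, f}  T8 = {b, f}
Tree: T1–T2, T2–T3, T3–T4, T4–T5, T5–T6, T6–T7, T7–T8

No — edge (d,b) lies in no bag.

A tree decomposition must satisfy three properties: every vertex lies in some bag; for every edge, both endpoints lie together in some bag; and for every vertex, the bags containing it form a connected subtree. Here edge (d,b) lies in no bag, so the decomposition is invalid.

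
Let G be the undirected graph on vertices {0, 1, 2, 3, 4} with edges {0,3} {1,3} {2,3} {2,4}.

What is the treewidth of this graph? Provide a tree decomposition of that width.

Treewidth 1.
One such decomposition:
Bags: B1 = {0, 3}  B2 = {1, 3}  B3 = {2, 3}  B4 = {2, 4}
Tree: B1–B2, B2–B3, B3–B4

Each bag holds 2 vertices, so the decomposition has width 1, which upper-bounds the treewidth. G has an edge, so its treewidth is at least 1. Combining the bounds, tw(G) = 1.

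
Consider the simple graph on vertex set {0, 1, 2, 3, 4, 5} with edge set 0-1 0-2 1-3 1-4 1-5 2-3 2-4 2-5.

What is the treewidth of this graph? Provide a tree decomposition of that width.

Every bag has size at most 3, so the width is 3 − 1 = 2 and tw(G) ≤ 2. Since 1–5–2–4–1 is a cycle in G, G is not acyclic. Forests are exactly the graphs of treewidth ≤ 1, so tw(G) ≥ 2. Therefore the treewidth is 2.

Treewidth 2.
One optimal decomposition is:
Bags: B1 = {1, 2, 5}  B2 = {1, 2, 4}  B3 = {1, 2, 3}  B4 = {0, 1, 2}
Tree: B1–B2, B2–B3, B3–B4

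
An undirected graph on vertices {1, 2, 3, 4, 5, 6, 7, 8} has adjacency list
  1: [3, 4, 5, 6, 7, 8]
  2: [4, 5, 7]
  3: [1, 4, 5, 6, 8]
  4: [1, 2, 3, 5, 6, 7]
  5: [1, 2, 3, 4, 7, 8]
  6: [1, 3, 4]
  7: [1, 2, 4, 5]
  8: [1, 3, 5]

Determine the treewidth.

3

A width-3 tree decomposition is:
Bags: B1 = {1, 3, 4, 6}  B2 = {1, 3, 4, 5}  B3 = {1, 4, 5, 7}  B4 = {1, 3, 5, 8}  B5 = {2, 4, 5, 7}
Tree: B1–B2, B2–B3, B2–B4, B3–B5
Every bag has size at most 4, so the width is 4 − 1 = 3 and tw(G) ≤ 3. For the lower bound, the 4 vertices {1, 3, 5, 8} are pairwise adjacent, and any tree decomposition puts a clique entirely inside one bag — forcing width ≥ 3. Therefore the treewidth is 3.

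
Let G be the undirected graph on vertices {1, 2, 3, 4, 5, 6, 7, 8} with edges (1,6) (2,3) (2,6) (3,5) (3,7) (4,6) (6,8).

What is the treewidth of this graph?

A width-1 tree decomposition is:
Bags: B1 = {1, 6}  B2 = {4, 6}  B3 = {2, 6}  B4 = {2, 3}  B5 = {6, 8}  B6 = {3, 7}  B7 = {3, 5}
Tree: B1–B2, B1–B3, B3–B4, B3–B5, B4–B6, B4–B7
Each bag holds 2 vertices, so the decomposition has width 1, which upper-bounds the treewidth. Since G has at least one edge (e.g. 1–6), it is not an edgeless graph, so tw(G) ≥ 1. Hence tw(G) = 1 exactly.

1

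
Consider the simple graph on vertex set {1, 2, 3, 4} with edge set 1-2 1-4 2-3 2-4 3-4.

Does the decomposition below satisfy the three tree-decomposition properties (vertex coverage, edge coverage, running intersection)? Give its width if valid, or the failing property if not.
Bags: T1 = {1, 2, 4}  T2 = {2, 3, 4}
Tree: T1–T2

Vertex coverage: the bags together contain {1, 2, 3, 4}, the full vertex set. Edge coverage: each edge of G has both endpoints in at least one bag. Running intersection: for every vertex, the bags containing it form a connected subtree. All three properties hold, so this is a valid tree decomposition of width max|bag| − 1 = 2, and hence tw(G) ≤ 2.

Yes; width 2.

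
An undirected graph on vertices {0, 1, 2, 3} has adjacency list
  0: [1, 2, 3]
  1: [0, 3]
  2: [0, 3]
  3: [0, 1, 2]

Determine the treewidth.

A width-2 tree decomposition is:
Bags: B1 = {0, 1, 3}  B2 = {0, 2, 3}
Tree: B1–B2
Each bag holds 3 vertices, so the decomposition has width 2, which upper-bounds the treewidth. For the lower bound, the 3 vertices {0, 1, 3} are pairwise adjacent, and any tree decomposition puts a clique entirely inside one bag — forcing width ≥ 2. Hence tw(G) = 2 exactly.

2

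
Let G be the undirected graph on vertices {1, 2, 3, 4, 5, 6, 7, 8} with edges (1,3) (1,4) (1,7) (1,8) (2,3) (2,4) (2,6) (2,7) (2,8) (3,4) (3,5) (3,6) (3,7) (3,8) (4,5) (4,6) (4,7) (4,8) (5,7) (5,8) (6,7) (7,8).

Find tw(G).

4

A width-4 tree decomposition is:
Bags: B1 = {3, 4, 5, 7, 8}  B2 = {2, 3, 4, 7, 8}  B3 = {2, 3, 4, 6, 7}  B4 = {1, 3, 4, 7, 8}
Tree: B1–B2, B2–B3, B2–B4
Every bag has size at most 5, so the width is 5 − 1 = 4 and tw(G) ≤ 4. For the lower bound, the 5 vertices {1, 3, 4, 7, 8} are pairwise adjacent, and any tree decomposition puts a clique entirely inside one bag — forcing width ≥ 4. The upper and lower bounds meet at 4, so that is the treewidth.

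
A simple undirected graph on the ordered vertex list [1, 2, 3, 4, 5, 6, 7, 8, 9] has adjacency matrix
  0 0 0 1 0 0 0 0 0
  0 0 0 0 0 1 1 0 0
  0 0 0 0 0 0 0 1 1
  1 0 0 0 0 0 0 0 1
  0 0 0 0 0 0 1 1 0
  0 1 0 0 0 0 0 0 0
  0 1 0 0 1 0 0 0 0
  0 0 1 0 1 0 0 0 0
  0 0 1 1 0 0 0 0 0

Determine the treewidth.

A width-1 tree decomposition is:
Bags: B1 = {1, 4}  B2 = {4, 9}  B3 = {3, 9}  B4 = {3, 8}  B5 = {5, 8}  B6 = {5, 7}  B7 = {2, 7}  B8 = {2, 6}
Tree: B1–B2, B2–B3, B3–B4, B4–B5, B5–B6, B6–B7, B7–B8
The largest bag has 2 vertices, giving width 1; this decomposition certifies tw(G) ≤ 1. G has an edge, so its treewidth is at least 1. The upper and lower bounds meet at 1, so that is the treewidth.

1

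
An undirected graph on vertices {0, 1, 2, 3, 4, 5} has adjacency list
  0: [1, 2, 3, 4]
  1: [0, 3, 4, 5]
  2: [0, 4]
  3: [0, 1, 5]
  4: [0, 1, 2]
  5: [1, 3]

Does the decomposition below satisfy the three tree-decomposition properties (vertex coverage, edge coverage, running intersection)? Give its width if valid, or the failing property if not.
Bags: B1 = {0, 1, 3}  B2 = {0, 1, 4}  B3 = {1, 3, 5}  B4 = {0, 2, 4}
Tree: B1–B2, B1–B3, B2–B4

Yes; width 2.

Vertex coverage: the bags together contain {0, 1, 2, 3, 4, 5}, the full vertex set. Edge coverage: each edge of G has both endpoints in at least one bag. Running intersection: for every vertex, the bags containing it form a connected subtree. All three properties hold, so this is a valid tree decomposition of width max|bag| − 1 = 2, and hence tw(G) ≤ 2.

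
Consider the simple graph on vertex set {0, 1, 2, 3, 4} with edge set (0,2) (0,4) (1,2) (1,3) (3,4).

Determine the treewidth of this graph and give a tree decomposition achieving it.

Treewidth 2.
One such decomposition:
Bags: B1 = {1, 3, 4}  B2 = {0, 1, 4}  B3 = {0, 1, 2}
Tree: B1–B2, B2–B3

The largest bag has 3 vertices, giving width 2; this decomposition certifies tw(G) ≤ 2. For the lower bound, G contains the cycle 1–3–4–0–2–1, so G is not a forest; only forests have treewidth ≤ 1, hence tw(G) ≥ 2. The upper and lower bounds meet at 2, so that is the treewidth.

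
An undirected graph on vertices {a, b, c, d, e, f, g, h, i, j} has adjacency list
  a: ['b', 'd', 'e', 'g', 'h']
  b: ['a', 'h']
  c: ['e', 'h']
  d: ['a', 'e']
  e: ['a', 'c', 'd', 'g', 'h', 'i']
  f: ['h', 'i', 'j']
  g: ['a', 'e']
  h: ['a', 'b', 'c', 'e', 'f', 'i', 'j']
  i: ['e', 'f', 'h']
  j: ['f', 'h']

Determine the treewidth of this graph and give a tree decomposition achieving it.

Every bag has size at most 3, so the width is 3 − 1 = 2 and tw(G) ≤ 2. For the lower bound, the 3 vertices {a, d, e} are pairwise adjacent, and any tree decomposition puts a clique entirely inside one bag — forcing width ≥ 2. Combining the bounds, tw(G) = 2.

Treewidth 2.
Bags: B1 = {a, d, e}  B2 = {a, e, h}  B3 = {e, h, i}  B4 = {f, h, i}  B5 = {a, e, g}  B6 = {a, b, h}  B7 = {c, e, h}  B8 = {f, h, j}
Tree: B1–B2, B2–B3, B3–B4, B1–B5, B2–B6, B2–B7, B4–B8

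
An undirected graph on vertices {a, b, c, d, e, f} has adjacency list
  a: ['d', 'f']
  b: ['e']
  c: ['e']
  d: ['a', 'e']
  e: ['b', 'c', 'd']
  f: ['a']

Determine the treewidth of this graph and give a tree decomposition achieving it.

Every bag has size at most 2, so the width is 2 − 1 = 1 and tw(G) ≤ 1. G has an edge, so its treewidth is at least 1. Therefore the treewidth is 1.

Treewidth 1.
One such decomposition:
Bags: B1 = {b, e}  B2 = {c, e}  B3 = {d, e}  B4 = {a, d}  B5 = {a, f}
Tree: B1–B2, B2–B3, B3–B4, B4–B5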